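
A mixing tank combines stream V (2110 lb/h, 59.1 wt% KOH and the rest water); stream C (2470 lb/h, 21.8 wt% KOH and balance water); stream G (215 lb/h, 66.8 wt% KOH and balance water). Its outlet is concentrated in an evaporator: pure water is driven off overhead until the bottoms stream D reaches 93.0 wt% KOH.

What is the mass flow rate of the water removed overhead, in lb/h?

2721 lb/h

KOH entering = 2110×0.591 + 2470×0.218 + 215×0.668 = 1929.1 lb/h.
All KOH reports to D, so D = 1929.1/0.930 = 2074.3 lb/h.
Total feed = 4795 lb/h; overhead = 4795 − 2074.3 = 2720.7 lb/h.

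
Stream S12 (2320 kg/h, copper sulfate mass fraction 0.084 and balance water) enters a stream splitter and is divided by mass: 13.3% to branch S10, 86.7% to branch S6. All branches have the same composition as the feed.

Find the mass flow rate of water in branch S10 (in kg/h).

282.6 kg/h

Branch S10 total = 0.133×2320 = 308.56 kg/h.
water in S10 = 0.916×308.56 = 282.64 kg/h.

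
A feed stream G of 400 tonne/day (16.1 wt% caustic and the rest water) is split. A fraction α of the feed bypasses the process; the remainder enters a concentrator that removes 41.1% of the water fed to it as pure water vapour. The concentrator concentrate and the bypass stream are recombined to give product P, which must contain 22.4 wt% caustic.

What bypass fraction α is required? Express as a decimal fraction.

0.184

All 400×0.161 = 64.4 tonne/day of caustic reaches P, so P = 64.4/0.224 = 287.5 tonne/day and vapour = 112.5 tonne/day.
The evaporator receives (1−α)·400 of feed at 0.839 water and removes 0.411 of that water:
0.411×0.839×(1−α)×400 = 112.5
(1−α) = 112.5/137.93 = 0.8156;  α = 0.1844.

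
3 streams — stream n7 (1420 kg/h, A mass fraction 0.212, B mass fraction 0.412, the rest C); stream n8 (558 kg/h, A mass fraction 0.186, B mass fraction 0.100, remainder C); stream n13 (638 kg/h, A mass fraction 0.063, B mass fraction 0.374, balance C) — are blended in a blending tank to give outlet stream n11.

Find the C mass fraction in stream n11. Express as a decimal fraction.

Total flow out = 1420 + 558 + 638 = 2616 kg/h.
C in = 1420×0.376 + 558×0.714 + 638×0.563 = 1291.5 kg/h.
C mass fraction in n11 = 1291.5/2616 = 0.494.

0.494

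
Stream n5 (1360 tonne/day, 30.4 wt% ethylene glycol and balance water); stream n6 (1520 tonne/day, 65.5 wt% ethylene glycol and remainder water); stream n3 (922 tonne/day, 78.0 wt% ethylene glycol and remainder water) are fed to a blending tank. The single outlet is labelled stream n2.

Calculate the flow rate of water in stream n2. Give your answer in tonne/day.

water out = water in = 1360×0.696 + 1520×0.345 + 922×0.220 = 1673.8 tonne/day.

1674 tonne/day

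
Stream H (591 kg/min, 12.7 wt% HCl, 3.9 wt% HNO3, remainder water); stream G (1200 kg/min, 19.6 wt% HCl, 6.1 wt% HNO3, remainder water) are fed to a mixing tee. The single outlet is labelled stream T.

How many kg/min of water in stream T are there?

1384 kg/min

water out = water in = 591×0.834 + 1200×0.743 = 1384.5 kg/min.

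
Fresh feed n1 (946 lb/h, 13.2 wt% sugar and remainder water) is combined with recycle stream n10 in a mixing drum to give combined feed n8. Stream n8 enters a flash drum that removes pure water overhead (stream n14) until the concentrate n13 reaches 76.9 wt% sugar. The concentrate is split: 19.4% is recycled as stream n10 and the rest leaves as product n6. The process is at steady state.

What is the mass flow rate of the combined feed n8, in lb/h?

Overall sugar balance (none leaves overhead): sugar in fresh feed = sugar in product, i.e. 946×0.132 = (1−0.194)·n13·0.769.
n13 = 124.87/(0.769×0.806) = 201.47 lb/h.
Recycle n10 = 0.194×201.47 = 39.085 lb/h.
Combined feed n8 = 946 + 39.085 = 985.08 lb/h.

985.1 lb/h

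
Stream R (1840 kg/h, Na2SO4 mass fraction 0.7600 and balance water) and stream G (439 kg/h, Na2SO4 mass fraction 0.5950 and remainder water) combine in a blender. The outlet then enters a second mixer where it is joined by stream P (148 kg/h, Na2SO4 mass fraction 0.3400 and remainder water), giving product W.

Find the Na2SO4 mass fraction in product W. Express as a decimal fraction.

Overall, product flow = 2427 kg/h.
Na2SO4 in = 1840×0.760 + 439×0.595 + 148×0.340 = 1709.9 kg/h.
Na2SO4 fraction in W = 0.7045.

0.7045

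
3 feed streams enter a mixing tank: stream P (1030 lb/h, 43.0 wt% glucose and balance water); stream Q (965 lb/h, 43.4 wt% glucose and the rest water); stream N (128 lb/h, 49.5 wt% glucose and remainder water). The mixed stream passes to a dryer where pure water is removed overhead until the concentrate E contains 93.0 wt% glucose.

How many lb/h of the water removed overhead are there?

glucose entering = 1030×0.430 + 965×0.434 + 128×0.495 = 925.07 lb/h.
All glucose reports to E, so E = 925.07/0.930 = 994.7 lb/h.
Total feed = 2123 lb/h; overhead = 2123 − 994.7 = 1128.3 lb/h.

1128 lb/h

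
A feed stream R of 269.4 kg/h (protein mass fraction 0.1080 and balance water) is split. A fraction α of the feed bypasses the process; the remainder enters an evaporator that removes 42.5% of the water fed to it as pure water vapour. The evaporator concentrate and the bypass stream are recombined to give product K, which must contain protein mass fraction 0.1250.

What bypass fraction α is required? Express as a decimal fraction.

All 269.4×0.108 = 29.095 kg/h of protein reaches K, so K = 29.095/0.125 = 232.76 kg/h and vapour = 36.638 kg/h.
The evaporator receives (1−α)·269.4 of feed at 0.892 water and removes 0.425 of that water:
0.425×0.892×(1−α)×269.4 = 36.638
(1−α) = 36.638/102.13 = 0.3587;  α = 0.6413.

0.641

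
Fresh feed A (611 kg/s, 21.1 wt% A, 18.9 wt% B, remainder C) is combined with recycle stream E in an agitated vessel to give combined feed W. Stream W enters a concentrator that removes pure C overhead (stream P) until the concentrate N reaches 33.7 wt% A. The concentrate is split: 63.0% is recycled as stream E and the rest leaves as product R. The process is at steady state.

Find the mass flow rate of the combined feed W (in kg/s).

Overall A balance (none leaves overhead): A in fresh feed = A in product, i.e. 611×0.211 = (1−0.630)·N·0.337.
N = 128.92/(0.337×0.370) = 1033.9 kg/s.
Recycle E = 0.630×1033.9 = 651.38 kg/s.
Combined feed W = 611 + 651.38 = 1262.4 kg/s.

1262 kg/s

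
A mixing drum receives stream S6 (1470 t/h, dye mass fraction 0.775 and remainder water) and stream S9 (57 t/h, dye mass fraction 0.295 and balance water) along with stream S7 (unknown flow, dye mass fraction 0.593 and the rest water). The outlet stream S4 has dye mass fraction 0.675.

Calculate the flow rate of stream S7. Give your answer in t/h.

1529 t/h

Let S7 be the unknown flow. Total out = 1527 + S7.
dye balance: 1156.1 + 0.593·S7 = 0.675·(1527 + S7)
(0.593 − 0.675)·S7 = 0.675×1527 − 1156.1 = -125.34
S7 = -125.34 / -0.082 = 1528.5 t/h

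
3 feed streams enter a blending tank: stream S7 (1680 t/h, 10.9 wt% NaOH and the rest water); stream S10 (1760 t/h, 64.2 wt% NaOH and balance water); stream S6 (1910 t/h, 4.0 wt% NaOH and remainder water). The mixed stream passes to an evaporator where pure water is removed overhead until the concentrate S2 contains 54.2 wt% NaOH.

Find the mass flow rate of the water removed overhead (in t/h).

NaOH entering = 1680×0.109 + 1760×0.642 + 1910×0.040 = 1389.4 t/h.
All NaOH reports to S2, so S2 = 1389.4/0.542 = 2563.5 t/h.
Total feed = 5350 t/h; overhead = 5350 − 2563.5 = 2786.5 t/h.

2786 t/h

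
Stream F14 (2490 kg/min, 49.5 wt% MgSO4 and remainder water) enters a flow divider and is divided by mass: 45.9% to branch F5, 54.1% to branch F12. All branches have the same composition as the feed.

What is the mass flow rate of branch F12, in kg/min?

Branch F12 flow = 0.541×2490 = 1347.1 kg/min.

1347 kg/min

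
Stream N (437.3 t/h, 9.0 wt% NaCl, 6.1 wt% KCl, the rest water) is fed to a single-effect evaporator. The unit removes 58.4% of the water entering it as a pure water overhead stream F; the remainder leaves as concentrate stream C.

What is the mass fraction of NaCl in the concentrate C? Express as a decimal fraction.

NaCl is not removed: 437.3×0.090 = 39.357 t/h of NaCl enters C.
water entering = 437.3×0.849 = 371.27 t/h; overhead removed = 0.584×371.27 = 216.82 t/h.
Concentrate = 437.3 − 216.82 = 220.48 t/h.
Mass fraction = 39.357/220.48 = 0.1785.

0.1785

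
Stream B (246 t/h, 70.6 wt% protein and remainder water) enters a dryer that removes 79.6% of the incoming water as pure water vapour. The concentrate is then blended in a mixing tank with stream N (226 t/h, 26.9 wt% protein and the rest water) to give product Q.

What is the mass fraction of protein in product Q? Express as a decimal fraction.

Vapour removed = 0.796×0.294×246 = 57.57 t/h; concentrate = 188.43 t/h.
protein reaching the mixer = 173.68 (from concentrate) + 226×0.269 = 234.47 t/h.
Product flow = 188.43 + 226 = 414.43 t/h; protein fraction = 0.5658.

0.5658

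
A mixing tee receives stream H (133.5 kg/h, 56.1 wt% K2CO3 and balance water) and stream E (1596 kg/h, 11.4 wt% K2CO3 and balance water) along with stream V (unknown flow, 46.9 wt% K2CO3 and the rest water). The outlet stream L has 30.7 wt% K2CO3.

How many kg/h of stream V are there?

Let V be the unknown flow. Total out = 1729.5 + V.
K2CO3 balance: 256.84 + 0.469·V = 0.307·(1729.5 + V)
(0.469 − 0.307)·V = 0.307×1729.5 − 256.84 = 274.12
V = 274.12 / 0.162 = 1692.1 kg/h

1692 kg/h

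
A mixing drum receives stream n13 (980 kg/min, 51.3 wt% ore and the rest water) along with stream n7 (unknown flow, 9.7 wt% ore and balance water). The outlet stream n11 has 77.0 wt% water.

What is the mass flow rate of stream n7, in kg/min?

2085 kg/min

Let n7 be the unknown flow. Total out = 980 + n7.
water balance: 477.26 + 0.903·n7 = 0.770·(980 + n7)
(0.903 − 0.770)·n7 = 0.770×980 − 477.26 = 277.34
n7 = 277.34 / 0.133 = 2085.3 kg/min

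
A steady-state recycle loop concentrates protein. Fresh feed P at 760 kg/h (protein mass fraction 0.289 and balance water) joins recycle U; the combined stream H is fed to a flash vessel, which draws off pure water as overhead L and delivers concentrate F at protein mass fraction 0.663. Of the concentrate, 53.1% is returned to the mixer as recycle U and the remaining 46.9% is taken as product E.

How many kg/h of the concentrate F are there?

706.4 kg/h

Overall protein balance (none leaves overhead): protein in fresh feed = protein in product, i.e. 760×0.289 = (1−0.531)·F·0.663.
F = 219.64/(0.663×0.469) = 706.36 kg/h.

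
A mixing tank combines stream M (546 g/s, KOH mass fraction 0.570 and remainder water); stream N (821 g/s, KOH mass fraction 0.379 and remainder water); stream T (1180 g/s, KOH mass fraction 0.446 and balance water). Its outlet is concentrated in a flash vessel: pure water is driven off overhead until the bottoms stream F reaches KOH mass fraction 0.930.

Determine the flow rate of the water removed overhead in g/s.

KOH entering = 546×0.570 + 821×0.379 + 1180×0.446 = 1148.7 g/s.
All KOH reports to F, so F = 1148.7/0.930 = 1235.1 g/s.
Total feed = 2547 g/s; overhead = 2547 − 1235.1 = 1311.9 g/s.

1312 g/s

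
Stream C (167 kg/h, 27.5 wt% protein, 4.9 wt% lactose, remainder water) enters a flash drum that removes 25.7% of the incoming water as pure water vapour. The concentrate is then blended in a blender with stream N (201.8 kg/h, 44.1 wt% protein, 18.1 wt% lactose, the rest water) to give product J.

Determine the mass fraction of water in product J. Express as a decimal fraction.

Vapour removed = 0.257×0.676×167 = 29.013 kg/h; concentrate = 137.99 kg/h.
water reaching the mixer = 83.879 (from concentrate) + 201.8×0.378 = 160.16 kg/h.
Product flow = 137.99 + 201.8 = 339.79 kg/h; water fraction = 0.471.

0.471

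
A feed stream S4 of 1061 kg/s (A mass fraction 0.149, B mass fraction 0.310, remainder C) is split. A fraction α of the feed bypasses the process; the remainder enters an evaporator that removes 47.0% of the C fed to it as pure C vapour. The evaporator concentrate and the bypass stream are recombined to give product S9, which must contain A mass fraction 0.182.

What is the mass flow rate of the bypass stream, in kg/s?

304.4 kg/s

All 1061×0.149 = 158.09 kg/s of A reaches S9, so S9 = 158.09/0.182 = 868.62 kg/s and vapour = 192.38 kg/s.
The evaporator receives (1−α)·1061 of feed at 0.541 C and removes 0.470 of that C:
0.470×0.541×(1−α)×1061 = 192.38
(1−α) = 192.38/269.78 = 0.7131;  α = 0.2869.
Bypass flow = 0.2869×1061 = 304.41 kg/s.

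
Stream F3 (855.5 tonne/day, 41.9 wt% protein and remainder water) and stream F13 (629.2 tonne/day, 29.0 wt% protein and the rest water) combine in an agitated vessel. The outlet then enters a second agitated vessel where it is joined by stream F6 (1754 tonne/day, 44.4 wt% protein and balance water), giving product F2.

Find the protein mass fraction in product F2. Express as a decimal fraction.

Overall, product flow = 3238.7 tonne/day.
protein in = 855.5×0.419 + 629.2×0.290 + 1754×0.444 = 1319.7 tonne/day.
protein fraction in F2 = 0.407.

0.407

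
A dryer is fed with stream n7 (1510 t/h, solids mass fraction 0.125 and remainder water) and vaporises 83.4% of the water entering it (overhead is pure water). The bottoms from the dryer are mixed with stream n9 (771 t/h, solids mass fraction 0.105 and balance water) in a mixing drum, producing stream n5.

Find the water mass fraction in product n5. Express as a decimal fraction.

Vapour removed = 0.834×0.875×1510 = 1101.9 t/h; concentrate = 408.08 t/h.
water reaching the mixer = 219.33 (from concentrate) + 771×0.895 = 909.37 t/h.
Product flow = 408.08 + 771 = 1179.1 t/h; water fraction = 0.771.

0.771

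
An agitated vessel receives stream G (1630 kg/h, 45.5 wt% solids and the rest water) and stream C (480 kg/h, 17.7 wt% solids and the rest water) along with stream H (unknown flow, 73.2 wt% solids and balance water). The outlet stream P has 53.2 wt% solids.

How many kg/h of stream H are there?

Let H be the unknown flow. Total out = 2110 + H.
solids balance: 826.61 + 0.732·H = 0.532·(2110 + H)
(0.732 − 0.532)·H = 0.532×2110 − 826.61 = 295.91
H = 295.91 / 0.200 = 1479.6 kg/h

1480 kg/h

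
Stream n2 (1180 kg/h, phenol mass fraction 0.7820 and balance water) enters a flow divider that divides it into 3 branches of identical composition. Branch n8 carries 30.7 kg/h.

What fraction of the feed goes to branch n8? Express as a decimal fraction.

Fraction to n8 = 30.7/1180 = 0.0260.

0.026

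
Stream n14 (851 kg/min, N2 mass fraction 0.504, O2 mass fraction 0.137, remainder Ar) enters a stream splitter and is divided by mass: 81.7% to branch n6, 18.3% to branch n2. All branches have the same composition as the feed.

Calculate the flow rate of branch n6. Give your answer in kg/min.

695.3 kg/min

Branch n6 flow = 0.817×851 = 695.27 kg/min.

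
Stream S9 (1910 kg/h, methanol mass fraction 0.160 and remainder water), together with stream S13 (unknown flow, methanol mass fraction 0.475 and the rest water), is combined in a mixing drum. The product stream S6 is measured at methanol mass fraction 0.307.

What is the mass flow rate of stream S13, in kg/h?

1671 kg/h

Let S13 be the unknown flow. Total out = 1910 + S13.
methanol balance: 305.6 + 0.475·S13 = 0.307·(1910 + S13)
(0.475 − 0.307)·S13 = 0.307×1910 − 305.6 = 280.77
S13 = 280.77 / 0.168 = 1671.2 kg/h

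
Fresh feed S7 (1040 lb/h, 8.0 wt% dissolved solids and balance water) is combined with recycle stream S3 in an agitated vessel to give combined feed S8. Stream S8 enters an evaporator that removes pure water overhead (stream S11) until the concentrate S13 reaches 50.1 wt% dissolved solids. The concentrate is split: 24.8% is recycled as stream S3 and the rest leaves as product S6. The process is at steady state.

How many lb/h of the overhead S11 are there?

Overall dissolved solids balance (none leaves overhead): dissolved solids in fresh feed = dissolved solids in product, i.e. 1040×0.080 = (1−0.248)·S13·0.501.
S13 = 83.2/(0.501×0.752) = 220.83 lb/h.
Recycle S3 = 0.248×220.83 = 54.767 lb/h.
Combined feed S8 = 1040 + 54.767 = 1094.8 lb/h.
Overhead S11 = S8 − S13 = 1094.8 − 220.83 = 873.93 lb/h.

873.9 lb/h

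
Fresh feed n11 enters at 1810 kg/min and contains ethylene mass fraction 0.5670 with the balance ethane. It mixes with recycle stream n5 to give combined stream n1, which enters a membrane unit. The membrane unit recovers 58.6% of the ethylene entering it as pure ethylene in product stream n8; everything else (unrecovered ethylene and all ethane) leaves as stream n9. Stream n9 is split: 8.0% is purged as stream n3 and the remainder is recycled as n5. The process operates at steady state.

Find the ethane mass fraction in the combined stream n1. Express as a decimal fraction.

ethane enters only via n11 and leaves only via the purge: 1810×0.433 = 0.080×(ethane in n9), and the membrane unit passes all ethane, so ethane in n1 = ethane in n9 = 9796.6 kg/min.
ethylene in n1: m_A = 1810×0.567 + (1−0.080)·(1−0.586)·m_A, so m_A = 1026.3/0.6191 = 1657.6 kg/min.
n1 = 1657.6 + 9796.6 = 11454 kg/min.
ethane fraction in n1 = 9796.6/11454 = 0.8553.

0.8553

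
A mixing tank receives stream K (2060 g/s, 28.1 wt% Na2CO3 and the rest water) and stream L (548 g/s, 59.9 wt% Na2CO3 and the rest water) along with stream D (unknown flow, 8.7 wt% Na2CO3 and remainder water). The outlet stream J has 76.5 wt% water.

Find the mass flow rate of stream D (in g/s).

1988 g/s

Let D be the unknown flow. Total out = 2608 + D.
water balance: 1700.9 + 0.913·D = 0.765·(2608 + D)
(0.913 − 0.765)·D = 0.765×2608 − 1700.9 = 294.23
D = 294.23 / 0.148 = 1988.1 g/s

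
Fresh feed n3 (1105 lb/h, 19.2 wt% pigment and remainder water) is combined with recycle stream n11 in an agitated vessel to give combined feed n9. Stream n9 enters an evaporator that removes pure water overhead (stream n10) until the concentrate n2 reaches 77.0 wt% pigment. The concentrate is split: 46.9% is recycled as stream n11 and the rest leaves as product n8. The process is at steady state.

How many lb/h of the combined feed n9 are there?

Overall pigment balance (none leaves overhead): pigment in fresh feed = pigment in product, i.e. 1105×0.192 = (1−0.469)·n2·0.770.
n2 = 212.16/(0.770×0.531) = 518.89 lb/h.
Recycle n11 = 0.469×518.89 = 243.36 lb/h.
Combined feed n9 = 1105 + 243.36 = 1348.4 lb/h.

1348 lb/h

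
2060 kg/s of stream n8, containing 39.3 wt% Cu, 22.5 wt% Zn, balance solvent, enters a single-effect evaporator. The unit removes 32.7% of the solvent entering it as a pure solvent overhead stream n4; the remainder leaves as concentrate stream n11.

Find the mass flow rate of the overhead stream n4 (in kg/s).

solvent entering = 2060×0.382 = 786.92 kg/s; overhead removed = 0.327×786.92 = 257.32 kg/s.

257.3 kg/s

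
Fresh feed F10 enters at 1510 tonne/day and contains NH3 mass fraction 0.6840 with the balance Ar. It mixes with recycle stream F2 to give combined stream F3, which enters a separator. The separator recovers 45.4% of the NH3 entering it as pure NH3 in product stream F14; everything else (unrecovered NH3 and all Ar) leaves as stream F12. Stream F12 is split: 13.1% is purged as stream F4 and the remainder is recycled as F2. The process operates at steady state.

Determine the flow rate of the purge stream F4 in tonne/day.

Ar enters only via F10 and leaves only via the purge: 1510×0.316 = 0.131×(Ar in F12), and the separator passes all Ar, so Ar in F3 = Ar in F12 = 3642.4 tonne/day.
NH3 in F3: m_A = 1510×0.684 + (1−0.131)·(1−0.454)·m_A, so m_A = 1032.8/0.5255 = 1965.3 tonne/day.
F12 = (1−0.454)×1965.3 + 3642.4 = 4715.5 tonne/day.
Purge F4 = 0.131×4715.5 = 617.73 tonne/day.

617.7 tonne/day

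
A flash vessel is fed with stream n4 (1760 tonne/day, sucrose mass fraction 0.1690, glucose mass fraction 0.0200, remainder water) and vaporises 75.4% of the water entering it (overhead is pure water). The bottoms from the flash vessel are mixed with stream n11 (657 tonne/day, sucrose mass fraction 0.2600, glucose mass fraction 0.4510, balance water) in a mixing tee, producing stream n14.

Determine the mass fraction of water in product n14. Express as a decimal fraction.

0.4035

Vapour removed = 0.754×0.811×1760 = 1076.2 tonne/day; concentrate = 683.77 tonne/day.
water reaching the mixer = 351.13 (from concentrate) + 657×0.289 = 541 tonne/day.
Product flow = 683.77 + 657 = 1340.8 tonne/day; water fraction = 0.4035.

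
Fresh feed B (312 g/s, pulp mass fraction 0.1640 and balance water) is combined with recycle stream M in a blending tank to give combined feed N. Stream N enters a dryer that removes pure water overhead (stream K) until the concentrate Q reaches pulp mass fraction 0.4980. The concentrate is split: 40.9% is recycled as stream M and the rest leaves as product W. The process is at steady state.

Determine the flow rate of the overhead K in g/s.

Overall pulp balance (none leaves overhead): pulp in fresh feed = pulp in product, i.e. 312×0.164 = (1−0.409)·Q·0.498.
Q = 51.168/(0.498×0.591) = 173.85 g/s.
Recycle M = 0.409×173.85 = 71.106 g/s.
Combined feed N = 312 + 71.106 = 383.11 g/s.
Overhead K = N − Q = 383.11 − 173.85 = 209.25 g/s.

209.3 g/s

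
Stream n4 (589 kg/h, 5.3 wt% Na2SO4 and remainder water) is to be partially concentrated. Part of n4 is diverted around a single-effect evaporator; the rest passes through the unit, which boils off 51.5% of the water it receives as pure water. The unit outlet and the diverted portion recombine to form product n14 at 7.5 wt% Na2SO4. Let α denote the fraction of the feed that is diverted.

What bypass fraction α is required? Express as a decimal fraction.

All 589×0.053 = 31.217 kg/h of Na2SO4 reaches n14, so n14 = 31.217/0.075 = 416.23 kg/h and vapour = 172.77 kg/h.
The evaporator receives (1−α)·589 of feed at 0.947 water and removes 0.515 of that water:
0.515×0.947×(1−α)×589 = 172.77
(1−α) = 172.77/287.26 = 0.6015;  α = 0.3985.

0.399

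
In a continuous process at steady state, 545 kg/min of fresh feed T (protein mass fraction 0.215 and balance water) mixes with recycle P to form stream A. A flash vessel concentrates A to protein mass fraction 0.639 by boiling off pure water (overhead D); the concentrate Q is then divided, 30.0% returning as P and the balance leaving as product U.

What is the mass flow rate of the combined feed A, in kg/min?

Overall protein balance (none leaves overhead): protein in fresh feed = protein in product, i.e. 545×0.215 = (1−0.300)·Q·0.639.
Q = 117.17/(0.639×0.700) = 261.96 kg/min.
Recycle P = 0.300×261.96 = 78.588 kg/min.
Combined feed A = 545 + 78.588 = 623.59 kg/min.

623.6 kg/min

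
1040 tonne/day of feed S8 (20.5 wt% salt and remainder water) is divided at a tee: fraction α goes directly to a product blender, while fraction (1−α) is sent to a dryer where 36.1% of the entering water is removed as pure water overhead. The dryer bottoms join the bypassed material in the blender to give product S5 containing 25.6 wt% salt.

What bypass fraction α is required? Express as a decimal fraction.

0.306

All 1040×0.205 = 213.2 tonne/day of salt reaches S5, so S5 = 213.2/0.256 = 832.81 tonne/day and vapour = 207.19 tonne/day.
The evaporator receives (1−α)·1040 of feed at 0.795 water and removes 0.361 of that water:
0.361×0.795×(1−α)×1040 = 207.19
(1−α) = 207.19/298.47 = 0.6942;  α = 0.3058.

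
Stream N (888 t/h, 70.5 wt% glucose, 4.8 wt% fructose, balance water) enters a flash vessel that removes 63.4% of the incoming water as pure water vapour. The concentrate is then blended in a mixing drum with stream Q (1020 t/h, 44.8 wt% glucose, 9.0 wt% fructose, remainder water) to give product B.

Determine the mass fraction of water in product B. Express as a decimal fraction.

Vapour removed = 0.634×0.247×888 = 139.06 t/h; concentrate = 748.94 t/h.
water reaching the mixer = 80.277 (from concentrate) + 1020×0.462 = 551.52 t/h.
Product flow = 748.94 + 1020 = 1768.9 t/h; water fraction = 0.312.

0.312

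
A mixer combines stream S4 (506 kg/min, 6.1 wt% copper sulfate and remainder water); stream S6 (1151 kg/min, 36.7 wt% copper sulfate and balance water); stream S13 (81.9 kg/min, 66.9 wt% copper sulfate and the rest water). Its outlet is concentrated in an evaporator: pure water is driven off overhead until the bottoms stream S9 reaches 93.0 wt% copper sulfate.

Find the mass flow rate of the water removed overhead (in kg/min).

1193 kg/min

copper sulfate entering = 506×0.061 + 1151×0.367 + 81.9×0.669 = 508.07 kg/min.
All copper sulfate reports to S9, so S9 = 508.07/0.930 = 546.32 kg/min.
Total feed = 1738.9 kg/min; overhead = 1738.9 − 546.32 = 1192.6 kg/min.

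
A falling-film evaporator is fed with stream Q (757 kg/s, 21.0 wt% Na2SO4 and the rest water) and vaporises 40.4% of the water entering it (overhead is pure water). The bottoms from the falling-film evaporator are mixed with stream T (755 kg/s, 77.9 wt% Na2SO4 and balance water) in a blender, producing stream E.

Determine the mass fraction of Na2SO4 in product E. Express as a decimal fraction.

Vapour removed = 0.404×0.790×757 = 241.6 kg/s; concentrate = 515.4 kg/s.
Na2SO4 reaching the mixer = 158.97 (from concentrate) + 755×0.779 = 747.12 kg/s.
Product flow = 515.4 + 755 = 1270.4 kg/s; Na2SO4 fraction = 0.588.

0.588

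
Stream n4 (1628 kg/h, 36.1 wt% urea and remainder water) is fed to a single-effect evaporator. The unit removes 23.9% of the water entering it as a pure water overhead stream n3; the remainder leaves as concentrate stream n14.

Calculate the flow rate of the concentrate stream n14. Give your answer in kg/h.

water entering = 1628×0.639 = 1040.3 kg/h; overhead removed = 0.239×1040.3 = 248.63 kg/h.
Concentrate = 1628 − 248.63 = 1379.4 kg/h.

1379 kg/h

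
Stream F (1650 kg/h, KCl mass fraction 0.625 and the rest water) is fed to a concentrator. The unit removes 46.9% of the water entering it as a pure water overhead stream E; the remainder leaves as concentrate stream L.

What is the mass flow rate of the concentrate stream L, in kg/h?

water entering = 1650×0.375 = 618.75 kg/h; overhead removed = 0.469×618.75 = 290.19 kg/h.
Concentrate = 1650 − 290.19 = 1359.8 kg/h.

1360 kg/h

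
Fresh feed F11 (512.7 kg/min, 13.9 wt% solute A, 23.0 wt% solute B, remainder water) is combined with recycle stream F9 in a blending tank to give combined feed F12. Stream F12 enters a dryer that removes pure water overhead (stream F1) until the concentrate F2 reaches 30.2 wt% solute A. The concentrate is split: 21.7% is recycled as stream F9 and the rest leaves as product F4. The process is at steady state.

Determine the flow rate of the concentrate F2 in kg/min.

Overall solute A balance (none leaves overhead): solute A in fresh feed = solute A in product, i.e. 512.7×0.139 = (1−0.217)·F2·0.302.
F2 = 71.265/(0.302×0.783) = 301.38 kg/min.

301.4 kg/min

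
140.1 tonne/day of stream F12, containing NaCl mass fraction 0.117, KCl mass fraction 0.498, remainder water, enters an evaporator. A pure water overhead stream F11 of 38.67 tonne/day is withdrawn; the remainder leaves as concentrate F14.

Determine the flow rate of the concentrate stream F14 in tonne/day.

Concentrate = 140.1 − 38.67 = 101.43 tonne/day.

101.4 tonne/day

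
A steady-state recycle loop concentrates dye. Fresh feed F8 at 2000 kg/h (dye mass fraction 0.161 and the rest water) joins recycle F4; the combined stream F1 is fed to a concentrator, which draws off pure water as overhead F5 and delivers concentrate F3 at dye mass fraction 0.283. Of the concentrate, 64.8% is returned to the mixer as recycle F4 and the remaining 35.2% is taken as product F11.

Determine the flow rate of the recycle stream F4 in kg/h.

Overall dye balance (none leaves overhead): dye in fresh feed = dye in product, i.e. 2000×0.161 = (1−0.648)·F3·0.283.
F3 = 322/(0.283×0.352) = 3232.4 kg/h.
Recycle F4 = 0.648×3232.4 = 2094.6 kg/h.

2095 kg/h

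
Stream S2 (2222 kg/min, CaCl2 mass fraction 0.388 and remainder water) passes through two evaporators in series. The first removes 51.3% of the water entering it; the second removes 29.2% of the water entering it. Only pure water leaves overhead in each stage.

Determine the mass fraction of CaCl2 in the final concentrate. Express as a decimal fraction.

water in feed = 2222×0.612 = 1359.9 kg/min.
After stage 1: water left = (1−0.513)×1359.9 = 662.25; stream total = 1524.4 kg/min.
After stage 2: water left = (1−0.292)×662.25 = 468.88; final concentrate = 1331 kg/min.
CaCl2 fraction = 862.14/1331 = 0.648.

0.648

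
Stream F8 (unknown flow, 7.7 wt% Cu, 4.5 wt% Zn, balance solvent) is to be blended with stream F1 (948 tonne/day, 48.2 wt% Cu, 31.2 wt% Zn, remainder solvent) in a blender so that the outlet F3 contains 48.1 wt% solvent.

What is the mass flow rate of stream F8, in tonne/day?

Let F8 be the unknown flow. Total out = 948 + F8.
solvent balance: 195.29 + 0.878·F8 = 0.481·(948 + F8)
(0.878 − 0.481)·F8 = 0.481×948 − 195.29 = 260.7
F8 = 260.7 / 0.397 = 656.68 tonne/day

656.7 tonne/day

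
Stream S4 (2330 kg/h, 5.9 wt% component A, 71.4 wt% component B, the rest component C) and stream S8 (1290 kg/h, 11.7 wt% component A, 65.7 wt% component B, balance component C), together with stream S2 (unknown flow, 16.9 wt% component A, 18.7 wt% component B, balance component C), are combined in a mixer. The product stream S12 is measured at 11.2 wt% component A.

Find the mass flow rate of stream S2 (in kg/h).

Let S2 be the unknown flow. Total out = 3620 + S2.
component A balance: 288.4 + 0.169·S2 = 0.112·(3620 + S2)
(0.169 − 0.112)·S2 = 0.112×3620 − 288.4 = 117.04
S2 = 117.04 / 0.057 = 2053.3 kg/h

2053 kg/h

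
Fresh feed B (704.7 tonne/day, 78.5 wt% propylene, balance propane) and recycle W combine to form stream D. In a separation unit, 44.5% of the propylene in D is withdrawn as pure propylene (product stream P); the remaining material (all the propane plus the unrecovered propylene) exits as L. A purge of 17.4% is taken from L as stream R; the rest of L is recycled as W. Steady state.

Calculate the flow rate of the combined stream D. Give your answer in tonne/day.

1892 tonne/day

propane enters only via B and leaves only via the purge: 704.7×0.215 = 0.174×(propane in L), and the separation unit passes all propane, so propane in D = propane in L = 870.75 tonne/day.
propylene in D: m_A = 704.7×0.785 + (1−0.174)·(1−0.445)·m_A, so m_A = 553.19/0.5416 = 1021.5 tonne/day.
D = 1021.5 + 870.75 = 1892.2 tonne/day.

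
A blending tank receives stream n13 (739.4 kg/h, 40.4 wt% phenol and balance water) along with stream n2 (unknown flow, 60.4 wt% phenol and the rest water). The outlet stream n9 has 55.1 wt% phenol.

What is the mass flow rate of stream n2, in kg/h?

Let n2 be the unknown flow. Total out = 739.4 + n2.
phenol balance: 298.72 + 0.604·n2 = 0.551·(739.4 + n2)
(0.604 − 0.551)·n2 = 0.551×739.4 − 298.72 = 108.69
n2 = 108.69 / 0.053 = 2050.8 kg/h

2051 kg/h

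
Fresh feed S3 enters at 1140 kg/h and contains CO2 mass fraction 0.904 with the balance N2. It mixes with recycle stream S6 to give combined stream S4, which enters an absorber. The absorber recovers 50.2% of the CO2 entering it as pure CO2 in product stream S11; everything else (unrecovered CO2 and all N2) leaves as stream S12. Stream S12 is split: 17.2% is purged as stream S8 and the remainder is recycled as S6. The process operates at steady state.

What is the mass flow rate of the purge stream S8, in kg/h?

N2 enters only via S3 and leaves only via the purge: 1140×0.096 = 0.172×(N2 in S12), and the absorber passes all N2, so N2 in S4 = N2 in S12 = 636.28 kg/h.
CO2 in S4: m_A = 1140×0.904 + (1−0.172)·(1−0.502)·m_A, so m_A = 1030.6/0.5877 = 1753.7 kg/h.
S12 = (1−0.502)×1753.7 + 636.28 = 1509.6 kg/h.
Purge S8 = 0.172×1509.6 = 259.65 kg/h.

259.7 kg/h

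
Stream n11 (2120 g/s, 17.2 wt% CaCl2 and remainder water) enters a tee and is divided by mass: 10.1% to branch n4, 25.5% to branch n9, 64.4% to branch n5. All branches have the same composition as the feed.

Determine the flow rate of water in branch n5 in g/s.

Branch n5 total = 0.644×2120 = 1365.3 g/s.
water in n5 = 0.828×1365.3 = 1130.5 g/s.

1130 g/s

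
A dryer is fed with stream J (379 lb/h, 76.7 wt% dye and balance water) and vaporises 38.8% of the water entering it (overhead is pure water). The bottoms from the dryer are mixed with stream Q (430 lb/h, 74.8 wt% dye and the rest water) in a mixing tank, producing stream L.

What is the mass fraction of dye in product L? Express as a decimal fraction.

Vapour removed = 0.388×0.233×379 = 34.263 lb/h; concentrate = 344.74 lb/h.
dye reaching the mixer = 290.69 (from concentrate) + 430×0.748 = 612.33 lb/h.
Product flow = 344.74 + 430 = 774.74 lb/h; dye fraction = 0.790.

0.790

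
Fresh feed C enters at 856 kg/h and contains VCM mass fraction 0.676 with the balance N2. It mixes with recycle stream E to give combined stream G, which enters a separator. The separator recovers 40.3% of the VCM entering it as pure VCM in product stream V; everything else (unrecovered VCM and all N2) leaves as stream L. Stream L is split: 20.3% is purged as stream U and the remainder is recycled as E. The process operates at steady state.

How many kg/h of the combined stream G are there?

N2 enters only via C and leaves only via the purge: 856×0.324 = 0.203×(N2 in L), and the separator passes all N2, so N2 in G = N2 in L = 1366.2 kg/h.
VCM in G: m_A = 856×0.676 + (1−0.203)·(1−0.403)·m_A, so m_A = 578.66/0.5242 = 1103.9 kg/h.
G = 1103.9 + 1366.2 = 2470.1 kg/h.

2470 kg/h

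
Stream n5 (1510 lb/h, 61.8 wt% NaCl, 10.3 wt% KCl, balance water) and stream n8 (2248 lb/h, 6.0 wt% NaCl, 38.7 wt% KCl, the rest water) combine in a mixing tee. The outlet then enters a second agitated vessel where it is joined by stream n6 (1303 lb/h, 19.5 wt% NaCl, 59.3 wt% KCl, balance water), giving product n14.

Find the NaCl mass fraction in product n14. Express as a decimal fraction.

Overall, product flow = 5061 lb/h.
NaCl in = 1510×0.618 + 2248×0.060 + 1303×0.195 = 1322.1 lb/h.
NaCl fraction in n14 = 0.261.

0.261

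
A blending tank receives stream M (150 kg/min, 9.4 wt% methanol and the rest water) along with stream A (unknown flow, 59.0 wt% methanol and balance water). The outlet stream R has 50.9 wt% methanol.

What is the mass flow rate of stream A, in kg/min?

Let A be the unknown flow. Total out = 150 + A.
methanol balance: 14.1 + 0.590·A = 0.509·(150 + A)
(0.590 − 0.509)·A = 0.509×150 − 14.1 = 62.25
A = 62.25 / 0.081 = 768.52 kg/min

768.5 kg/min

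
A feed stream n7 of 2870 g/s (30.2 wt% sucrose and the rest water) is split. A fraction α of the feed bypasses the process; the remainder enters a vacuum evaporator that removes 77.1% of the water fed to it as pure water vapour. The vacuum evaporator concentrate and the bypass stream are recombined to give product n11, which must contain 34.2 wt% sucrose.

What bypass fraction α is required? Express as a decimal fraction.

0.783

All 2870×0.302 = 866.74 g/s of sucrose reaches n11, so n11 = 866.74/0.342 = 2534.3 g/s and vapour = 335.67 g/s.
The evaporator receives (1−α)·2870 of feed at 0.698 water and removes 0.771 of that water:
0.771×0.698×(1−α)×2870 = 335.67
(1−α) = 335.67/1544.5 = 0.2173;  α = 0.7827.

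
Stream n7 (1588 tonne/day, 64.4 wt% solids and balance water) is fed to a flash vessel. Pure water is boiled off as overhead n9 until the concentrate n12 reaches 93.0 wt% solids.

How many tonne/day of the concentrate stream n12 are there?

1100 tonne/day

solids is conserved: 1588×0.644 = 1022.7 tonne/day all reports to the concentrate.
Concentrate = 1022.7/(target fraction) = 1099.6 tonne/day.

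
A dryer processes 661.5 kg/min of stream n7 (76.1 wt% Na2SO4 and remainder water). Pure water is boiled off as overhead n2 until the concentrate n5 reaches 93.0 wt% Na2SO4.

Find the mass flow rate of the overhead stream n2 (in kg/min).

120.2 kg/min

Na2SO4 is conserved: 661.5×0.761 = 503.4 kg/min all reports to the concentrate.
Concentrate = 503.4/(target fraction) = 541.29 kg/min.
Overhead = 661.5 − 541.29 = 120.21 kg/min.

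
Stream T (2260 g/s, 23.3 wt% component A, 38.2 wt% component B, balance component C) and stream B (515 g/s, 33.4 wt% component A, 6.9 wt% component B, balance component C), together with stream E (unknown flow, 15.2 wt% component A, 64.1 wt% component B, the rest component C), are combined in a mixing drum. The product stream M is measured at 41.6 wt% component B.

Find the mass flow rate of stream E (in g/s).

1136 g/s

Let E be the unknown flow. Total out = 2775 + E.
component B balance: 898.86 + 0.641·E = 0.416·(2775 + E)
(0.641 − 0.416)·E = 0.416×2775 − 898.86 = 255.54
E = 255.54 / 0.225 = 1135.8 g/s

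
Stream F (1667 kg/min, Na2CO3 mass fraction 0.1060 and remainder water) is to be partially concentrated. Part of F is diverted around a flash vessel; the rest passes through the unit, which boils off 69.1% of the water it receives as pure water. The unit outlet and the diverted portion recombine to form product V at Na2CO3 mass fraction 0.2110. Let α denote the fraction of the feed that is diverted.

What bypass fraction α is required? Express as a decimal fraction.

All 1667×0.106 = 176.7 kg/min of Na2CO3 reaches V, so V = 176.7/0.211 = 837.45 kg/min and vapour = 829.55 kg/min.
The evaporator receives (1−α)·1667 of feed at 0.894 water and removes 0.691 of that water:
0.691×0.894×(1−α)×1667 = 829.55
(1−α) = 829.55/1029.8 = 0.8055;  α = 0.1945.

0.194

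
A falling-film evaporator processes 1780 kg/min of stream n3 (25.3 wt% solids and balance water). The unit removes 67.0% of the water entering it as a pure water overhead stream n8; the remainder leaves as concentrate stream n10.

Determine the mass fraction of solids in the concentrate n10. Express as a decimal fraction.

0.506

solids is not removed: 1780×0.253 = 450.34 kg/min of solids enters n10.
water entering = 1780×0.747 = 1329.7 kg/min; overhead removed = 0.670×1329.7 = 890.87 kg/min.
Concentrate = 1780 − 890.87 = 889.13 kg/min.
Mass fraction = 450.34/889.13 = 0.506.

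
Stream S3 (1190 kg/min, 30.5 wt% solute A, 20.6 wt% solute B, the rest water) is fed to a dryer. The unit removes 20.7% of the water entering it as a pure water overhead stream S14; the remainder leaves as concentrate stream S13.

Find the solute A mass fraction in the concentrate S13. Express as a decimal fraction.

solute A is not removed: 1190×0.305 = 362.95 kg/min of solute A enters S13.
water entering = 1190×0.489 = 581.91 kg/min; overhead removed = 0.207×581.91 = 120.46 kg/min.
Concentrate = 1190 − 120.46 = 1069.5 kg/min.
Mass fraction = 362.95/1069.5 = 0.3394.

0.3394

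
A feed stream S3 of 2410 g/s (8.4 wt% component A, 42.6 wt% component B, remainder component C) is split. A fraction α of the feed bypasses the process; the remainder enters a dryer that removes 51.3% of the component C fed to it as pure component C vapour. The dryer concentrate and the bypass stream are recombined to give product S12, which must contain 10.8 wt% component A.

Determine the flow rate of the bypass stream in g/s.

279.5 g/s

All 2410×0.084 = 202.44 g/s of component A reaches S12, so S12 = 202.44/0.108 = 1874.4 g/s and vapour = 535.56 g/s.
The evaporator receives (1−α)·2410 of feed at 0.490 component C and removes 0.513 of that component C:
0.513×0.490×(1−α)×2410 = 535.56
(1−α) = 535.56/605.8 = 0.8840;  α = 0.1160.
Bypass flow = 0.1160×2410 = 279.45 g/s.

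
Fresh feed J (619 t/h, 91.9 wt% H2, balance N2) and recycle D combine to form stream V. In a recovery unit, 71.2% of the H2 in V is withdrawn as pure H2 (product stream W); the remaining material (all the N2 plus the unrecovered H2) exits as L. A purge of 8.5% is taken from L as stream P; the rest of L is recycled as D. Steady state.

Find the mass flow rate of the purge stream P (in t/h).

69.05 t/h

N2 enters only via J and leaves only via the purge: 619×0.081 = 0.085×(N2 in L), and the recovery unit passes all N2, so N2 in V = N2 in L = 589.87 t/h.
H2 in V: m_A = 619×0.919 + (1−0.085)·(1−0.712)·m_A, so m_A = 568.86/0.7365 = 772.41 t/h.
L = (1−0.712)×772.41 + 589.87 = 812.32 t/h.
Purge P = 0.085×812.32 = 69.047 t/h.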